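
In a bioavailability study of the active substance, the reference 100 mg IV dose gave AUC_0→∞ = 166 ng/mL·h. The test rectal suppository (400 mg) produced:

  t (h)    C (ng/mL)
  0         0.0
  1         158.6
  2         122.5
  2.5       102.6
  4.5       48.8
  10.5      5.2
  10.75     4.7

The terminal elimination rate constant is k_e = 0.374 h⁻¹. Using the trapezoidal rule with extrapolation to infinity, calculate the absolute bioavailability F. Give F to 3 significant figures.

F = 0.909

Trapezoidal AUC_0→10.75 (rectal suppository):
  [0→1]: (0.0+158.6)/2 × 1 = 79.3
  [1→2]: (158.6+122.5)/2 × 1 = 140.55
  [2→2.5]: (122.5+102.6)/2 × 0.5 = 56.275
  [2.5→4.5]: (102.6+48.8)/2 × 2 = 151.4
  [4.5→10.5]: (48.8+5.2)/2 × 6 = 162.0
  [10.5→10.75]: (5.2+4.7)/2 × 0.25 = 1.2375
  Sum = 590.7625 ng/mL·h
Tail: C_last/k_e = 4.7/0.374 = 12.567
AUC_0→∞ (rectal suppository) = 590.7625 + 12.567 = 603.3295 ng/mL·h
F = (AUC_ev/D_ev)/(AUC_iv/D_iv) = (603.3295/400)/(166/100) = 1.50832/1.66 = 0.9086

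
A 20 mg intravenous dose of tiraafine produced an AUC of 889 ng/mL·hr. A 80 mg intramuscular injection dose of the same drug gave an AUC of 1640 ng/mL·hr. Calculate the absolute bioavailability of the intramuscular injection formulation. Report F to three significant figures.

F = (AUC_ev / D_ev) / (AUC_iv / D_iv)
  = (1640/80) / (889/20)
  = 20.5 / 44.45 = 0.4612

F = 0.461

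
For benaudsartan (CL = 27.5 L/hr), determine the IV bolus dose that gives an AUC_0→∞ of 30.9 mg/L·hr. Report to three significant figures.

Dose_iv = CL × AUC_0→∞
     = 27.5 × 30.9 = 849.75 mg

Dose = 850 mg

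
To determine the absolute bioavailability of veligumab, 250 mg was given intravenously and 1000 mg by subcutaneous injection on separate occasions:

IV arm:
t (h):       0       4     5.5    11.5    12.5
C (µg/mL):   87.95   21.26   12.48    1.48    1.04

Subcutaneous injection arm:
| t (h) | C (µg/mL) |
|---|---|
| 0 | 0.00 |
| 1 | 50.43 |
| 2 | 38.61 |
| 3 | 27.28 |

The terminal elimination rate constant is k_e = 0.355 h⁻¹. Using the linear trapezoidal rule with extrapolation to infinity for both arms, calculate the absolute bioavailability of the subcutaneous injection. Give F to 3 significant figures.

F = 0.155

Trapezoidal AUC_0→12.5 (IV):
  [0→4]: (87.95+21.26)/2 × 4 = 218.42
  [4→5.5]: (21.26+12.48)/2 × 1.5 = 25.305
  [5.5→11.5]: (12.48+1.48)/2 × 6 = 41.88
  [11.5→12.5]: (1.48+1.04)/2 × 1 = 1.26
  Sum = 286.865 µg/mL·h
IV tail: 1.04/0.355 = 2.930; AUC_iv,0→∞ = 286.865 + 2.930 = 289.795 µg/mL·h
Trapezoidal AUC_0→3 (subcutaneous injection):
  [0→1]: (0.00+50.43)/2 × 1 = 25.215
  [1→2]: (50.43+38.61)/2 × 1 = 44.52
  [2→3]: (38.61+27.28)/2 × 1 = 32.945
  Sum = 102.68 µg/mL·h
subcutaneous injection tail: 27.28/0.355 = 76.845; AUC_ev,0→∞ = 102.68 + 76.845 = 179.525 µg/mL·h
F = (AUC_ev/D_ev)/(AUC_iv/D_iv) = (179.525/1000)/(289.795/250) = 0.179525/1.15918 = 0.1549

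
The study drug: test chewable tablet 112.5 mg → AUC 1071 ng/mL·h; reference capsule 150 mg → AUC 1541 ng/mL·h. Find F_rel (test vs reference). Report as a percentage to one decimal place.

F_rel = (AUC_test/D_test) / (AUC_ref/D_ref)
      = (1071/112.5) / (1541/150)
      = 9.52 / 10.2733 = 0.9267 = 92.67%

F_rel = 92.7%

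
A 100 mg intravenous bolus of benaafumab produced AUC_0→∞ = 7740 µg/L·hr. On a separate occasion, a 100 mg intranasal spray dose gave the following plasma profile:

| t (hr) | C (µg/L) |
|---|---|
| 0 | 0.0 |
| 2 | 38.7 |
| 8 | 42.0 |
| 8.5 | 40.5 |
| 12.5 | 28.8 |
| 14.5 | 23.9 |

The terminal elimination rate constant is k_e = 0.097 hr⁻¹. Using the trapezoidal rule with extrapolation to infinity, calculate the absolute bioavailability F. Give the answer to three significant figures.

Trapezoidal AUC_0→14.5 (intranasal spray):
  [0→2]: (0.0+38.7)/2 × 2 = 38.7
  [2→8]: (38.7+42.0)/2 × 6 = 242.1
  [8→8.5]: (42.0+40.5)/2 × 0.5 = 20.625
  [8.5→12.5]: (40.5+28.8)/2 × 4 = 138.6
  [12.5→14.5]: (28.8+23.9)/2 × 2 = 52.7
  Sum = 492.725 µg/L·hr
Tail: C_last/k_e = 23.9/0.097 = 246.392
AUC_0→∞ (intranasal spray) = 492.725 + 246.392 = 739.117 µg/L·hr
F = (AUC_ev/D_ev)/(AUC_iv/D_iv) = (739.117/100)/(7740/100) = 7.39117/77.4 = 0.0955

F = 0.0955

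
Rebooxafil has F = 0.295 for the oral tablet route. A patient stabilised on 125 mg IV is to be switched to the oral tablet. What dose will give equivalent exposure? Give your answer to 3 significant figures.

For equal systemic exposure: F × D_ev = D_iv
D_ev = D_iv / F = 125 / 0.295 = 423.729 mg

D_oral = 424 mg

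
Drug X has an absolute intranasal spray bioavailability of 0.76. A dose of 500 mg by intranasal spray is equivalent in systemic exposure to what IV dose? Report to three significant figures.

Systemic exposure from an extravascular dose = F × D_ev, so the equivalent IV dose is F × D_ev.
D_iv = F × D_ev = 0.76 × 500 = 380 mg

D_iv = 380 mg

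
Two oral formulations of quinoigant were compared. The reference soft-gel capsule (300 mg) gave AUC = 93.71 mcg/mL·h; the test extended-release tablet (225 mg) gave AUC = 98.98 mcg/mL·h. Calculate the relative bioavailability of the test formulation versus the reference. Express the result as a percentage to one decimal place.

F_rel = (AUC_test/D_test) / (AUC_ref/D_ref)
      = (98.98/225) / (93.71/300)
      = 0.439911 / 0.312367 = 1.4083 = 140.83%

F_rel = 140.8%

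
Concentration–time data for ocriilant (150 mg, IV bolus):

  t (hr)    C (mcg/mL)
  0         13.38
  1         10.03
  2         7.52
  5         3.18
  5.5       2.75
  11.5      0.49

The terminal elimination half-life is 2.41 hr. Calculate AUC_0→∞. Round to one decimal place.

AUC = 49.4 mcg/mL·hr

Trapezoidal AUC_0→11.5:
  [0→1]: (13.38+10.03)/2 × 1 = 11.705
  [1→2]: (10.03+7.52)/2 × 1 = 8.775
  [2→5]: (7.52+3.18)/2 × 3 = 16.05
  [5→5.5]: (3.18+2.75)/2 × 0.5 = 1.4825
  [5.5→11.5]: (2.75+0.49)/2 × 6 = 9.72
  Sum = 47.7325 mcg/mL·hr
k_e = ln2 / t½ = 0.693147 / 2.41 = 0.2876 hr^-1
Extrapolated tail: C_last / k_e = 0.49 / 0.2876 = 1.704
AUC_0→∞ = 47.7325 + 1.704 = 49.4365 mcg/mL·hr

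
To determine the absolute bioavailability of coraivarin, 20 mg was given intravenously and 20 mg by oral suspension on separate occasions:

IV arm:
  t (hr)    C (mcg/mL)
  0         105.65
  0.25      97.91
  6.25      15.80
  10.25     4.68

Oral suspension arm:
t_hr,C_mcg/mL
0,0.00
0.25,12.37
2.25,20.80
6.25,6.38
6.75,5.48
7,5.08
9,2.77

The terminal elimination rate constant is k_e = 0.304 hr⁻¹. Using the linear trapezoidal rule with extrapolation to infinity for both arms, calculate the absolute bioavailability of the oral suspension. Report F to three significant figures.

F = 0.261

Trapezoidal AUC_0→10.25 (IV):
  [0→0.25]: (105.65+97.91)/2 × 0.25 = 25.445
  [0.25→6.25]: (97.91+15.80)/2 × 6 = 341.13
  [6.25→10.25]: (15.80+4.68)/2 × 4 = 40.96
  Sum = 407.535 mcg/mL·hr
IV tail: 4.68/0.304 = 15.395; AUC_iv,0→∞ = 407.535 + 15.395 = 422.93 mcg/mL·hr
Trapezoidal AUC_0→9 (oral suspension):
  [0→0.25]: (0.00+12.37)/2 × 0.25 = 1.54625
  [0.25→2.25]: (12.37+20.80)/2 × 2 = 33.17
  [2.25→6.25]: (20.80+6.38)/2 × 4 = 54.36
  [6.25→6.75]: (6.38+5.48)/2 × 0.5 = 2.965
  [6.75→7]: (5.48+5.08)/2 × 0.25 = 1.32
  [7→9]: (5.08+2.77)/2 × 2 = 7.85
  Sum = 101.21125 mcg/mL·hr
oral suspension tail: 2.77/0.304 = 9.112; AUC_ev,0→∞ = 101.21125 + 9.112 = 110.32325 mcg/mL·hr
F = (AUC_ev/D_ev)/(AUC_iv/D_iv) = (110.32325/20)/(422.93/20) = 5.5161625/21.1465 = 0.2609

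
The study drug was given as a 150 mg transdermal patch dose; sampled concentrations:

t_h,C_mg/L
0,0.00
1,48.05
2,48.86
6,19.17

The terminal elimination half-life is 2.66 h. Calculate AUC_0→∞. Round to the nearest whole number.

AUC = 282 mg/L·h

Trapezoidal AUC_0→6:
  [0→1]: (0.00+48.05)/2 × 1 = 24.025
  [1→2]: (48.05+48.86)/2 × 1 = 48.455
  [2→6]: (48.86+19.17)/2 × 4 = 136.06
  Sum = 208.54 mg/L·h
k_e = ln2 / t½ = 0.693147 / 2.66 = 0.2606 h^-1
Extrapolated tail: C_last / k_e = 19.17 / 0.2606 = 73.561
AUC_0→∞ = 208.54 + 73.561 = 282.101 mg/L·h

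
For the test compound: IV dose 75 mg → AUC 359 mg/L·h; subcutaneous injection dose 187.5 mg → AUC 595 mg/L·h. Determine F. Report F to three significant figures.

F = 0.663

F = (AUC_ev / D_ev) / (AUC_iv / D_iv)
  = (595/187.5) / (359/75)
  = 3.17333 / 4.78667 = 0.6630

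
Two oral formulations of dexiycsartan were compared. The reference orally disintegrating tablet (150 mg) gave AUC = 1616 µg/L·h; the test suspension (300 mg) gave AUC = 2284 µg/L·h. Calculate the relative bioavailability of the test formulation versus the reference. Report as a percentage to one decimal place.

F_rel = (AUC_test/D_test) / (AUC_ref/D_ref)
      = (2284/300) / (1616/150)
      = 7.61333 / 10.7733 = 0.7067 = 70.67%

F_rel = 70.7%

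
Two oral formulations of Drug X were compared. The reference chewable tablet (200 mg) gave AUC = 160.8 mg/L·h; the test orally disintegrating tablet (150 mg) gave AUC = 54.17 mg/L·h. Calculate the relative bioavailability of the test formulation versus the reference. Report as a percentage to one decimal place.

F_rel = 44.9%

F_rel = (AUC_test/D_test) / (AUC_ref/D_ref)
      = (54.17/150) / (160.8/200)
      = 0.361133 / 0.804 = 0.4492 = 44.92%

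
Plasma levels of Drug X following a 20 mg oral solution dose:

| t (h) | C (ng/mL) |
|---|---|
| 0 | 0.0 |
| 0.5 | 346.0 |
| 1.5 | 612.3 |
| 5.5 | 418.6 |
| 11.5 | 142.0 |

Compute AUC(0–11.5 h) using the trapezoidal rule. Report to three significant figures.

Trapezoidal AUC_0→11.5:
  [0→0.5]: (0.0+346.0)/2 × 0.5 = 86.5
  [0.5→1.5]: (346.0+612.3)/2 × 1 = 479.15
  [1.5→5.5]: (612.3+418.6)/2 × 4 = 2061.8
  [5.5→11.5]: (418.6+142.0)/2 × 6 = 1681.8
  Sum = 4309.25 ng/mL·h

AUC = 4310 ng/mL·h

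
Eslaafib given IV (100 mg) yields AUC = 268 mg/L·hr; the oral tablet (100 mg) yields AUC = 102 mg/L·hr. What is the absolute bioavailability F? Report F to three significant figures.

F = (AUC_ev / D_ev) / (AUC_iv / D_iv)
  = (102/100) / (268/100)
  = 1.02 / 2.68 = 0.3806

F = 0.381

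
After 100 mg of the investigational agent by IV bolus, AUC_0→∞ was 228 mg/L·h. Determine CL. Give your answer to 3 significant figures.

CL = Dose_iv / AUC_0→∞
   = 100 / 228 = 0.438596 L/h

CL = 0.439 L/h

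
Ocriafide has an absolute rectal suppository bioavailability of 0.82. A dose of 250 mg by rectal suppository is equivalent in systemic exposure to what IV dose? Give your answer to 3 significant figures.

D_iv = 205 mg

Systemic exposure from an extravascular dose = F × D_ev, so the equivalent IV dose is F × D_ev.
D_iv = F × D_ev = 0.82 × 250 = 205 mg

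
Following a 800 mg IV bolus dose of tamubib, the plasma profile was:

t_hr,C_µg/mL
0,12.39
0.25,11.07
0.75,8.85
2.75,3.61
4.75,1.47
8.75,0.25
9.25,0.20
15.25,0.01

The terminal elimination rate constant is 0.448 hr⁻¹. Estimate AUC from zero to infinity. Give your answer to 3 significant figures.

AUC = 29.7 µg/mL·hr

Trapezoidal AUC_0→15.25:
  [0→0.25]: (12.39+11.07)/2 × 0.25 = 2.9325
  [0.25→0.75]: (11.07+8.85)/2 × 0.5 = 4.98
  [0.75→2.75]: (8.85+3.61)/2 × 2 = 12.46
  [2.75→4.75]: (3.61+1.47)/2 × 2 = 5.08
  [4.75→8.75]: (1.47+0.25)/2 × 4 = 3.44
  [8.75→9.25]: (0.25+0.20)/2 × 0.5 = 0.1125
  [9.25→15.25]: (0.20+0.01)/2 × 6 = 0.63
  Sum = 29.635 µg/mL·hr
Extrapolated tail: C_last / k_e = 0.01 / 0.448 = 0.022
AUC_0→∞ = 29.635 + 0.022 = 29.657 µg/mL·hr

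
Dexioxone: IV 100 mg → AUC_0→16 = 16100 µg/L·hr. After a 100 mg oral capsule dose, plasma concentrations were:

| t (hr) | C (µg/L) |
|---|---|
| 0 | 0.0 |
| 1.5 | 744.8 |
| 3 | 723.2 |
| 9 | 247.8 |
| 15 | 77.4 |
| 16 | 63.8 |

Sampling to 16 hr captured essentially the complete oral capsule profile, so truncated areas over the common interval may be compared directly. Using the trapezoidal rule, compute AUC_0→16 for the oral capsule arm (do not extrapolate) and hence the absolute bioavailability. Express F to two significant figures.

Trapezoidal AUC_0→16 (oral capsule):
  [0→1.5]: (0.0+744.8)/2 × 1.5 = 558.6
  [1.5→3]: (744.8+723.2)/2 × 1.5 = 1101.0
  [3→9]: (723.2+247.8)/2 × 6 = 2913.0
  [9→15]: (247.8+77.4)/2 × 6 = 975.6
  [15→16]: (77.4+63.8)/2 × 1 = 70.6
  Sum = 5618.8 µg/L·hr
F = (AUC_ev/D_ev)/(AUC_iv/D_iv) = (5618.8/100)/(16100/100) = 56.188/161 = 0.3490

F = 0.35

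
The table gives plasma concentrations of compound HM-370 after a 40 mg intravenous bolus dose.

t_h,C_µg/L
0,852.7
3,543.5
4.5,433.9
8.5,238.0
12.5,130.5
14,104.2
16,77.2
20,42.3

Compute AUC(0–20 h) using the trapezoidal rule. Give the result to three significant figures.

Trapezoidal AUC_0→20:
  [0→3]: (852.7+543.5)/2 × 3 = 2094.3
  [3→4.5]: (543.5+433.9)/2 × 1.5 = 733.05
  [4.5→8.5]: (433.9+238.0)/2 × 4 = 1343.8
  [8.5→12.5]: (238.0+130.5)/2 × 4 = 737.0
  [12.5→14]: (130.5+104.2)/2 × 1.5 = 176.025
  [14→16]: (104.2+77.2)/2 × 2 = 181.4
  [16→20]: (77.2+42.3)/2 × 4 = 239.0
  Sum = 5504.575 µg/L·h

AUC = 5500 µg/L·h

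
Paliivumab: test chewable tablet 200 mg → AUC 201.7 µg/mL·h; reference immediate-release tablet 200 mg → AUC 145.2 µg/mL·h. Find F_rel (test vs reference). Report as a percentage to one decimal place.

F_rel = 138.9%

F_rel = (AUC_test/D_test) / (AUC_ref/D_ref)
      = (201.7/200) / (145.2/200)
      = 1.0085 / 0.726 = 1.3891 = 138.91%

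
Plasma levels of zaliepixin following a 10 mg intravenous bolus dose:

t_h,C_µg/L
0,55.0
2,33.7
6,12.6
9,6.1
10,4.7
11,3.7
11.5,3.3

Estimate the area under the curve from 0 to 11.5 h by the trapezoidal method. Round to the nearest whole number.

AUC = 221 µg/L·h

Trapezoidal AUC_0→11.5:
  [0→2]: (55.0+33.7)/2 × 2 = 88.7
  [2→6]: (33.7+12.6)/2 × 4 = 92.6
  [6→9]: (12.6+6.1)/2 × 3 = 28.05
  [9→10]: (6.1+4.7)/2 × 1 = 5.4
  [10→11]: (4.7+3.7)/2 × 1 = 4.2
  [11→11.5]: (3.7+3.3)/2 × 0.5 = 1.75
  Sum = 220.7 µg/L·h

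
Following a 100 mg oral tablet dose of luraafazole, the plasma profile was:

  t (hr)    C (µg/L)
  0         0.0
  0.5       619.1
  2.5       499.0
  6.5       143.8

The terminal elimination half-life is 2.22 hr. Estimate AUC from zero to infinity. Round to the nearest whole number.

Trapezoidal AUC_0→6.5:
  [0→0.5]: (0.0+619.1)/2 × 0.5 = 154.775
  [0.5→2.5]: (619.1+499.0)/2 × 2 = 1118.1
  [2.5→6.5]: (499.0+143.8)/2 × 4 = 1285.6
  Sum = 2558.475 µg/L·hr
k_e = ln2 / t½ = 0.693147 / 2.22 = 0.3122 hr^-1
Extrapolated tail: C_last / k_e = 143.8 / 0.3122 = 460.602
AUC_0→∞ = 2558.475 + 460.602 = 3019.077 µg/L·hr

AUC = 3019 µg/L·hr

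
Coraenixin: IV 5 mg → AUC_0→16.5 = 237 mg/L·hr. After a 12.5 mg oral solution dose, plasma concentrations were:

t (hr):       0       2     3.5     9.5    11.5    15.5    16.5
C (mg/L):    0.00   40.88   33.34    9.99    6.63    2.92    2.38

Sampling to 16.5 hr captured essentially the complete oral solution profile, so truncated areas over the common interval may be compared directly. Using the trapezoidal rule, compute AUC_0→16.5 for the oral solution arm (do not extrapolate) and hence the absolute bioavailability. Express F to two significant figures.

Trapezoidal AUC_0→16.5 (oral solution):
  [0→2]: (0.00+40.88)/2 × 2 = 40.88
  [2→3.5]: (40.88+33.34)/2 × 1.5 = 55.665
  [3.5→9.5]: (33.34+9.99)/2 × 6 = 129.99
  [9.5→11.5]: (9.99+6.63)/2 × 2 = 16.62
  [11.5→15.5]: (6.63+2.92)/2 × 4 = 19.1
  [15.5→16.5]: (2.92+2.38)/2 × 1 = 2.65
  Sum = 264.905 mg/L·hr
F = (AUC_ev/D_ev)/(AUC_iv/D_iv) = (264.905/12.5)/(237/5) = 21.1924/47.4 = 0.4471

F = 0.45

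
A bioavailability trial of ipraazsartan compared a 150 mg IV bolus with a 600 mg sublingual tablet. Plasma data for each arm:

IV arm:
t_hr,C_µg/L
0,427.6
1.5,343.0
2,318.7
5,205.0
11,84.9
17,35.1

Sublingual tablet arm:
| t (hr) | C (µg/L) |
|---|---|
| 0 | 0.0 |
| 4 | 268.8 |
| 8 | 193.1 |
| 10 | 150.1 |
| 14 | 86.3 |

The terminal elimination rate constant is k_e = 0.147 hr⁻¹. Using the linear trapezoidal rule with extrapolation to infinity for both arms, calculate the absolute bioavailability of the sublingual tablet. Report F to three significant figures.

F = 0.239

Trapezoidal AUC_0→17 (IV):
  [0→1.5]: (427.6+343.0)/2 × 1.5 = 577.95
  [1.5→2]: (343.0+318.7)/2 × 0.5 = 165.425
  [2→5]: (318.7+205.0)/2 × 3 = 785.55
  [5→11]: (205.0+84.9)/2 × 6 = 869.7
  [11→17]: (84.9+35.1)/2 × 6 = 360.0
  Sum = 2758.625 µg/L·hr
IV tail: 35.1/0.147 = 238.776; AUC_iv,0→∞ = 2758.625 + 238.776 = 2997.401 µg/L·hr
Trapezoidal AUC_0→14 (sublingual tablet):
  [0→4]: (0.0+268.8)/2 × 4 = 537.6
  [4→8]: (268.8+193.1)/2 × 4 = 923.8
  [8→10]: (193.1+150.1)/2 × 2 = 343.2
  [10→14]: (150.1+86.3)/2 × 4 = 472.8
  Sum = 2277.4 µg/L·hr
sublingual tablet tail: 86.3/0.147 = 587.075; AUC_ev,0→∞ = 2277.4 + 587.075 = 2864.475 µg/L·hr
F = (AUC_ev/D_ev)/(AUC_iv/D_iv) = (2864.475/600)/(2997.401/150) = 4.774125/19.9827 = 0.2389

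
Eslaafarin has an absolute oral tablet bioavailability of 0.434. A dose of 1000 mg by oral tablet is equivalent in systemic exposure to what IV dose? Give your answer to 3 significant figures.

D_iv = 434 mg

Systemic exposure from an extravascular dose = F × D_ev, so the equivalent IV dose is F × D_ev.
D_iv = F × D_ev = 0.434 × 1000 = 434 mg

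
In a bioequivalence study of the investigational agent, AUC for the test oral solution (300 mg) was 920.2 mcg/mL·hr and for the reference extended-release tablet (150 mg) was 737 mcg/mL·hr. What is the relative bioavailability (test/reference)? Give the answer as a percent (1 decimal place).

F_rel = 62.4%

F_rel = (AUC_test/D_test) / (AUC_ref/D_ref)
      = (920.2/300) / (737/150)
      = 3.06733 / 4.91333 = 0.6243 = 62.43%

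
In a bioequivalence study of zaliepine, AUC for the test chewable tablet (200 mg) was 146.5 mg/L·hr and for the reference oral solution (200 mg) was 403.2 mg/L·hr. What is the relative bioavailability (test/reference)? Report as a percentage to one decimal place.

F_rel = (AUC_test/D_test) / (AUC_ref/D_ref)
      = (146.5/200) / (403.2/200)
      = 0.7325 / 2.016 = 0.3633 = 36.33%

F_rel = 36.3%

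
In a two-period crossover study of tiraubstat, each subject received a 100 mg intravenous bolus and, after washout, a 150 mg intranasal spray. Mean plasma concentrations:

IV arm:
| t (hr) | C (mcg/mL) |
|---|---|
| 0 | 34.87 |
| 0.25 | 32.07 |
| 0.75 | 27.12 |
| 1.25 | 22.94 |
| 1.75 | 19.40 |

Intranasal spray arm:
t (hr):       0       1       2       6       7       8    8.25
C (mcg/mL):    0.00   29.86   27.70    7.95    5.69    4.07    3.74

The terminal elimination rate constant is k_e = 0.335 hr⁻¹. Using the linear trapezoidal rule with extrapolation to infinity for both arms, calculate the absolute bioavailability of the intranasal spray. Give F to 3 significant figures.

Trapezoidal AUC_0→1.75 (IV):
  [0→0.25]: (34.87+32.07)/2 × 0.25 = 8.3675
  [0.25→0.75]: (32.07+27.12)/2 × 0.5 = 14.7975
  [0.75→1.25]: (27.12+22.94)/2 × 0.5 = 12.515
  [1.25→1.75]: (22.94+19.40)/2 × 0.5 = 10.585
  Sum = 46.265 mcg/mL·hr
IV tail: 19.40/0.335 = 57.910; AUC_iv,0→∞ = 46.265 + 57.910 = 104.175 mcg/mL·hr
Trapezoidal AUC_0→8.25 (intranasal spray):
  [0→1]: (0.00+29.86)/2 × 1 = 14.93
  [1→2]: (29.86+27.70)/2 × 1 = 28.78
  [2→6]: (27.70+7.95)/2 × 4 = 71.3
  [6→7]: (7.95+5.69)/2 × 1 = 6.82
  [7→8]: (5.69+4.07)/2 × 1 = 4.88
  [8→8.25]: (4.07+3.74)/2 × 0.25 = 0.97625
  Sum = 127.68625 mcg/mL·hr
intranasal spray tail: 3.74/0.335 = 11.164; AUC_ev,0→∞ = 127.68625 + 11.164 = 138.85025 mcg/mL·hr
F = (AUC_ev/D_ev)/(AUC_iv/D_iv) = (138.85025/150)/(104.175/100) = 0.925668/1.04175 = 0.8886

F = 0.889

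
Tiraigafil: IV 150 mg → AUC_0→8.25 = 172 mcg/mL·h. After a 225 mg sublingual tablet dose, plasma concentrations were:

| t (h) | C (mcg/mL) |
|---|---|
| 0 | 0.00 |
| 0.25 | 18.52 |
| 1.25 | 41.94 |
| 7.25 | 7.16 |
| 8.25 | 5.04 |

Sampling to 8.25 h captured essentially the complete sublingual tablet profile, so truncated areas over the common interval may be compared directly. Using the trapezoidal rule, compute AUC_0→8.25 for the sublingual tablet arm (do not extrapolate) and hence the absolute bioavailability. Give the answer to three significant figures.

Trapezoidal AUC_0→8.25 (sublingual tablet):
  [0→0.25]: (0.00+18.52)/2 × 0.25 = 2.315
  [0.25→1.25]: (18.52+41.94)/2 × 1 = 30.23
  [1.25→7.25]: (41.94+7.16)/2 × 6 = 147.3
  [7.25→8.25]: (7.16+5.04)/2 × 1 = 6.1
  Sum = 185.945 mcg/mL·h
F = (AUC_ev/D_ev)/(AUC_iv/D_iv) = (185.945/225)/(172/150) = 0.826422/1.14667 = 0.7207

F = 0.721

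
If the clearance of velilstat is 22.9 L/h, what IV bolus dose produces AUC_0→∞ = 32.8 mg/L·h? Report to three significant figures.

Dose = 751 mg

Dose_iv = CL × AUC_0→∞
     = 22.9 × 32.8 = 751.12 mg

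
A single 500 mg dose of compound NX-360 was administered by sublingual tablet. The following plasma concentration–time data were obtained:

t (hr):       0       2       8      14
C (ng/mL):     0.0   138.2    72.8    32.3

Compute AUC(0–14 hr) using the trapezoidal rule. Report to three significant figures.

AUC = 1090 ng/mL·hr

Trapezoidal AUC_0→14:
  [0→2]: (0.0+138.2)/2 × 2 = 138.2
  [2→8]: (138.2+72.8)/2 × 6 = 633.0
  [8→14]: (72.8+32.3)/2 × 6 = 315.3
  Sum = 1086.5 ng/mL·hr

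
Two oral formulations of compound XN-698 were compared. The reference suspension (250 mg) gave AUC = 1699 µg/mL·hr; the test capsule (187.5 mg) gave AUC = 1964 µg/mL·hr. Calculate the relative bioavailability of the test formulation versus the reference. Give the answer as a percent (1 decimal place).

F_rel = 154.1%

F_rel = (AUC_test/D_test) / (AUC_ref/D_ref)
      = (1964/187.5) / (1699/250)
      = 10.4747 / 6.796 = 1.5413 = 154.13%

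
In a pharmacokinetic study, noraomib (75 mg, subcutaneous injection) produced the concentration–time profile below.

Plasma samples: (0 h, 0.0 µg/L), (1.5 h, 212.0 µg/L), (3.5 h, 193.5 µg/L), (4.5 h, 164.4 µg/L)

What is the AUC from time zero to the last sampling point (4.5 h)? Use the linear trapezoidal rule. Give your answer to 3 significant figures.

Trapezoidal AUC_0→4.5:
  [0→1.5]: (0.0+212.0)/2 × 1.5 = 159.0
  [1.5→3.5]: (212.0+193.5)/2 × 2 = 405.5
  [3.5→4.5]: (193.5+164.4)/2 × 1 = 178.95
  Sum = 743.45 µg/L·h

AUC = 743 µg/L·h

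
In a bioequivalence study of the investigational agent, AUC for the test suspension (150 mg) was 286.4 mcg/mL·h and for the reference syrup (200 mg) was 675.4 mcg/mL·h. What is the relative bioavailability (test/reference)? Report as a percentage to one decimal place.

F_rel = (AUC_test/D_test) / (AUC_ref/D_ref)
      = (286.4/150) / (675.4/200)
      = 1.90933 / 3.377 = 0.5654 = 56.54%

F_rel = 56.5%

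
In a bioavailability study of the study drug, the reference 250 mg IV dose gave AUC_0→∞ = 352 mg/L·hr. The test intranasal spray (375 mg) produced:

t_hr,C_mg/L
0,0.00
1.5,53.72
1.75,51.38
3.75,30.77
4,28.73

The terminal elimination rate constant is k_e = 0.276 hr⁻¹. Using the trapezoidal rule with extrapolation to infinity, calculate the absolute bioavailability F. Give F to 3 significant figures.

Trapezoidal AUC_0→4 (intranasal spray):
  [0→1.5]: (0.00+53.72)/2 × 1.5 = 40.29
  [1.5→1.75]: (53.72+51.38)/2 × 0.25 = 13.1375
  [1.75→3.75]: (51.38+30.77)/2 × 2 = 82.15
  [3.75→4]: (30.77+28.73)/2 × 0.25 = 7.4375
  Sum = 143.015 mg/L·hr
Tail: C_last/k_e = 28.73/0.276 = 104.094
AUC_0→∞ (intranasal spray) = 143.015 + 104.094 = 247.109 mg/L·hr
F = (AUC_ev/D_ev)/(AUC_iv/D_iv) = (247.109/375)/(352/250) = 0.658957/1.408 = 0.4680

F = 0.468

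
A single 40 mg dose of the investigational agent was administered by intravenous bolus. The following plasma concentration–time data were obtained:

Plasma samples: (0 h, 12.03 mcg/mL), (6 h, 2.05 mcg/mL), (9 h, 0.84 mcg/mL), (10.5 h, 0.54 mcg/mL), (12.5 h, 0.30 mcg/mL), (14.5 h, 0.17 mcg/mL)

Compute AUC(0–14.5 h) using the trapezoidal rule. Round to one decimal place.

AUC = 48.9 mcg/mL·h

Trapezoidal AUC_0→14.5:
  [0→6]: (12.03+2.05)/2 × 6 = 42.24
  [6→9]: (2.05+0.84)/2 × 3 = 4.335
  [9→10.5]: (0.84+0.54)/2 × 1.5 = 1.035
  [10.5→12.5]: (0.54+0.30)/2 × 2 = 0.84
  [12.5→14.5]: (0.30+0.17)/2 × 2 = 0.47
  Sum = 48.92 mcg/mL·h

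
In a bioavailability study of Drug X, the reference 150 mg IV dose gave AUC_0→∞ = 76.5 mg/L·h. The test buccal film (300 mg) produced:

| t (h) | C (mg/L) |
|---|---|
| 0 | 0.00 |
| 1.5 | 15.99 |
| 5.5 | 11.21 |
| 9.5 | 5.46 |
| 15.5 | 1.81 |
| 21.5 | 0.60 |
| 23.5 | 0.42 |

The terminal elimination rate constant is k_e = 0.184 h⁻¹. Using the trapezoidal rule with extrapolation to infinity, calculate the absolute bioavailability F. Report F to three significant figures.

F = 0.863

Trapezoidal AUC_0→23.5 (buccal film):
  [0→1.5]: (0.00+15.99)/2 × 1.5 = 11.9925
  [1.5→5.5]: (15.99+11.21)/2 × 4 = 54.4
  [5.5→9.5]: (11.21+5.46)/2 × 4 = 33.34
  [9.5→15.5]: (5.46+1.81)/2 × 6 = 21.81
  [15.5→21.5]: (1.81+0.60)/2 × 6 = 7.23
  [21.5→23.5]: (0.60+0.42)/2 × 2 = 1.02
  Sum = 129.7925 mg/L·h
Tail: C_last/k_e = 0.42/0.184 = 2.283
AUC_0→∞ (buccal film) = 129.7925 + 2.283 = 132.0755 mg/L·h
F = (AUC_ev/D_ev)/(AUC_iv/D_iv) = (132.0755/300)/(76.5/150) = 0.440252/0.51 = 0.8632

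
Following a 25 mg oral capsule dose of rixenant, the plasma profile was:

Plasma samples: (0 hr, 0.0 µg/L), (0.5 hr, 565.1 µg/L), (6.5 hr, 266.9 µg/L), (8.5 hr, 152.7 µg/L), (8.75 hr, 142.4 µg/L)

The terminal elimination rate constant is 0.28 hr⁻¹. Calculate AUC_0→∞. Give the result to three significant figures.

AUC = 3600 µg/L·hr

Trapezoidal AUC_0→8.75:
  [0→0.5]: (0.0+565.1)/2 × 0.5 = 141.275
  [0.5→6.5]: (565.1+266.9)/2 × 6 = 2496.0
  [6.5→8.5]: (266.9+152.7)/2 × 2 = 419.6
  [8.5→8.75]: (152.7+142.4)/2 × 0.25 = 36.8875
  Sum = 3093.7625 µg/L·hr
Extrapolated tail: C_last / k_e = 142.4 / 0.28 = 508.571
AUC_0→∞ = 3093.7625 + 508.571 = 3602.3335 µg/L·hr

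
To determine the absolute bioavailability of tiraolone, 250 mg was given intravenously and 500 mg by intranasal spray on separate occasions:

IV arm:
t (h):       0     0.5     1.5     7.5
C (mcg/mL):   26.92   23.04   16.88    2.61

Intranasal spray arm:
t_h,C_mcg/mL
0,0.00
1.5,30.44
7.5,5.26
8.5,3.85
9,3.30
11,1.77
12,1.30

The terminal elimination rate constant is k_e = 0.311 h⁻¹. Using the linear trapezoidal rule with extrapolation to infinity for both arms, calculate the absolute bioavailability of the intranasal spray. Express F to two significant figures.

Trapezoidal AUC_0→7.5 (IV):
  [0→0.5]: (26.92+23.04)/2 × 0.5 = 12.49
  [0.5→1.5]: (23.04+16.88)/2 × 1 = 19.96
  [1.5→7.5]: (16.88+2.61)/2 × 6 = 58.47
  Sum = 90.92 mcg/mL·h
IV tail: 2.61/0.311 = 8.392; AUC_iv,0→∞ = 90.92 + 8.392 = 99.312 mcg/mL·h
Trapezoidal AUC_0→12 (intranasal spray):
  [0→1.5]: (0.00+30.44)/2 × 1.5 = 22.83
  [1.5→7.5]: (30.44+5.26)/2 × 6 = 107.1
  [7.5→8.5]: (5.26+3.85)/2 × 1 = 4.555
  [8.5→9]: (3.85+3.30)/2 × 0.5 = 1.7875
  [9→11]: (3.30+1.77)/2 × 2 = 5.07
  [11→12]: (1.77+1.30)/2 × 1 = 1.535
  Sum = 142.8775 mcg/mL·h
intranasal spray tail: 1.30/0.311 = 4.180; AUC_ev,0→∞ = 142.8775 + 4.180 = 147.0575 mcg/mL·h
F = (AUC_ev/D_ev)/(AUC_iv/D_iv) = (147.0575/500)/(99.312/250) = 0.294115/0.397248 = 0.7404

F = 0.74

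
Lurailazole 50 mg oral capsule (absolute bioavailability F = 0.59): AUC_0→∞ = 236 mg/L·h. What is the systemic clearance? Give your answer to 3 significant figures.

CL = F × Dose / AUC_0→∞
   = 0.59 × 50 / 236 = 0.125 L/h

CL = 0.125 L/h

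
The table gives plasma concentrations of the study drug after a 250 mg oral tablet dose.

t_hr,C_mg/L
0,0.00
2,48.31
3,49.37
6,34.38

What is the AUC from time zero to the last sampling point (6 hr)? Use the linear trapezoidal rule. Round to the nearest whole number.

Trapezoidal AUC_0→6:
  [0→2]: (0.00+48.31)/2 × 2 = 48.31
  [2→3]: (48.31+49.37)/2 × 1 = 48.84
  [3→6]: (49.37+34.38)/2 × 3 = 125.625
  Sum = 222.775 mg/L·hr

AUC = 223 mg/L·hr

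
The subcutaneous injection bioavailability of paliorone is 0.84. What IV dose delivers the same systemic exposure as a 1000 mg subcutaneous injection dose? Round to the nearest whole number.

Systemic exposure from an extravascular dose = F × D_ev, so the equivalent IV dose is F × D_ev.
D_iv = F × D_ev = 0.84 × 1000 = 840 mg

D_iv = 840 mg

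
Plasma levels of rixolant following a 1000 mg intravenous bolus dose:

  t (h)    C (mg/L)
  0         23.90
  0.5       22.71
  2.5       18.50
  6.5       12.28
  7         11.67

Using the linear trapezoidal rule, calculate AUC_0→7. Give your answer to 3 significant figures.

AUC = 120 mg/L·h

Trapezoidal AUC_0→7:
  [0→0.5]: (23.90+22.71)/2 × 0.5 = 11.6525
  [0.5→2.5]: (22.71+18.50)/2 × 2 = 41.21
  [2.5→6.5]: (18.50+12.28)/2 × 4 = 61.56
  [6.5→7]: (12.28+11.67)/2 × 0.5 = 5.9875
  Sum = 120.41 mg/L·h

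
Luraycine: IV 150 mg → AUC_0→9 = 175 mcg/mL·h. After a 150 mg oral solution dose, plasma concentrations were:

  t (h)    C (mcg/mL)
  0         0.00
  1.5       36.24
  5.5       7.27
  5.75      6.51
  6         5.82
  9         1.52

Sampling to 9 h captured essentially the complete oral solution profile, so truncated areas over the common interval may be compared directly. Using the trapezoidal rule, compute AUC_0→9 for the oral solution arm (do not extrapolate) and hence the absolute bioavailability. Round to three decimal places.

Trapezoidal AUC_0→9 (oral solution):
  [0→1.5]: (0.00+36.24)/2 × 1.5 = 27.18
  [1.5→5.5]: (36.24+7.27)/2 × 4 = 87.02
  [5.5→5.75]: (7.27+6.51)/2 × 0.25 = 1.7225
  [5.75→6]: (6.51+5.82)/2 × 0.25 = 1.54125
  [6→9]: (5.82+1.52)/2 × 3 = 11.01
  Sum = 128.47375 mcg/mL·h
F = (AUC_ev/D_ev)/(AUC_iv/D_iv) = (128.47375/150)/(175/150) = 0.856492/1.16667 = 0.7341

F = 0.734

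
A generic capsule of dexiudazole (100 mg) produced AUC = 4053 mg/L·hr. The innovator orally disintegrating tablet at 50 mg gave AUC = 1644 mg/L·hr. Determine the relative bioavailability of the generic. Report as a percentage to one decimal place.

F_rel = 123.3%

F_rel = (AUC_test/D_test) / (AUC_ref/D_ref)
      = (4053/100) / (1644/50)
      = 40.53 / 32.88 = 1.2327 = 123.27%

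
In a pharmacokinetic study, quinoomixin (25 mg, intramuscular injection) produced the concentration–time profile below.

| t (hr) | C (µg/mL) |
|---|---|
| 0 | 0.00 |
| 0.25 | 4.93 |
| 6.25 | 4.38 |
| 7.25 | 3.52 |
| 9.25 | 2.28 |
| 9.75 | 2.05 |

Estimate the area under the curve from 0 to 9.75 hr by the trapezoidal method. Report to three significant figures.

Trapezoidal AUC_0→9.75:
  [0→0.25]: (0.00+4.93)/2 × 0.25 = 0.61625
  [0.25→6.25]: (4.93+4.38)/2 × 6 = 27.93
  [6.25→7.25]: (4.38+3.52)/2 × 1 = 3.95
  [7.25→9.25]: (3.52+2.28)/2 × 2 = 5.8
  [9.25→9.75]: (2.28+2.05)/2 × 0.5 = 1.0825
  Sum = 39.37875 µg/mL·hr

AUC = 39.4 µg/mL·hr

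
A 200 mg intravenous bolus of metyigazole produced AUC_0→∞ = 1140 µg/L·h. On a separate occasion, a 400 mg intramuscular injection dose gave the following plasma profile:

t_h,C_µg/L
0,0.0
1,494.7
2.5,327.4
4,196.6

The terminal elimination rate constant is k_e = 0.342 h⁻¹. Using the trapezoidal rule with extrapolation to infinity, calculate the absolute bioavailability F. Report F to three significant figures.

Trapezoidal AUC_0→4 (intramuscular injection):
  [0→1]: (0.0+494.7)/2 × 1 = 247.35
  [1→2.5]: (494.7+327.4)/2 × 1.5 = 616.575
  [2.5→4]: (327.4+196.6)/2 × 1.5 = 393.0
  Sum = 1256.925 µg/L·h
Tail: C_last/k_e = 196.6/0.342 = 574.854
AUC_0→∞ (intramuscular injection) = 1256.925 + 574.854 = 1831.779 µg/L·h
F = (AUC_ev/D_ev)/(AUC_iv/D_iv) = (1831.779/400)/(1140/200) = 4.5794475/5.7 = 0.8034

F = 0.803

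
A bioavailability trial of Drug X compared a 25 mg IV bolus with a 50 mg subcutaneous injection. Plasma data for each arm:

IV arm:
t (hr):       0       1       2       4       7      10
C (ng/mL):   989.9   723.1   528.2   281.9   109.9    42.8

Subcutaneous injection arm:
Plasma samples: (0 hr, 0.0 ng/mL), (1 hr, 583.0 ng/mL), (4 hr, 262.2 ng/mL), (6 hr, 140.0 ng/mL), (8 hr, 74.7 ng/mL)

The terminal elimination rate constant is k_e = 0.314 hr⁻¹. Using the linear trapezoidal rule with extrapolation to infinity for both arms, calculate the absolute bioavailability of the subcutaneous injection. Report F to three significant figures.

F = 0.372

Trapezoidal AUC_0→10 (IV):
  [0→1]: (989.9+723.1)/2 × 1 = 856.5
  [1→2]: (723.1+528.2)/2 × 1 = 625.65
  [2→4]: (528.2+281.9)/2 × 2 = 810.1
  [4→7]: (281.9+109.9)/2 × 3 = 587.7
  [7→10]: (109.9+42.8)/2 × 3 = 229.05
  Sum = 3109.0 ng/mL·hr
IV tail: 42.8/0.314 = 136.306; AUC_iv,0→∞ = 3109.0 + 136.306 = 3245.306 ng/mL·hr
Trapezoidal AUC_0→8 (subcutaneous injection):
  [0→1]: (0.0+583.0)/2 × 1 = 291.5
  [1→4]: (583.0+262.2)/2 × 3 = 1267.8
  [4→6]: (262.2+140.0)/2 × 2 = 402.2
  [6→8]: (140.0+74.7)/2 × 2 = 214.7
  Sum = 2176.2 ng/mL·hr
subcutaneous injection tail: 74.7/0.314 = 237.898; AUC_ev,0→∞ = 2176.2 + 237.898 = 2414.098 ng/mL·hr
F = (AUC_ev/D_ev)/(AUC_iv/D_iv) = (2414.098/50)/(3245.306/25) = 48.28196/129.81224 = 0.3719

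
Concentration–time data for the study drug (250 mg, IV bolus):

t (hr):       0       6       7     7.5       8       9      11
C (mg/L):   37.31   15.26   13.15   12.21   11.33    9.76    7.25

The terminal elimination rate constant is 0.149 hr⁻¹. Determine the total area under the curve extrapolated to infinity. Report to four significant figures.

AUC = 260.4 mg/L·hr

Trapezoidal AUC_0→11:
  [0→6]: (37.31+15.26)/2 × 6 = 157.71
  [6→7]: (15.26+13.15)/2 × 1 = 14.205
  [7→7.5]: (13.15+12.21)/2 × 0.5 = 6.34
  [7.5→8]: (12.21+11.33)/2 × 0.5 = 5.885
  [8→9]: (11.33+9.76)/2 × 1 = 10.545
  [9→11]: (9.76+7.25)/2 × 2 = 17.01
  Sum = 211.695 mg/L·hr
Extrapolated tail: C_last / k_e = 7.25 / 0.149 = 48.658
AUC_0→∞ = 211.695 + 48.658 = 260.353 mg/L·hr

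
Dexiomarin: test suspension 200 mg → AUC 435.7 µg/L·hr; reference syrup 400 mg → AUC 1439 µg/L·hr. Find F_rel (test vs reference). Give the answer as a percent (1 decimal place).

F_rel = 60.6%

F_rel = (AUC_test/D_test) / (AUC_ref/D_ref)
      = (435.7/200) / (1439/400)
      = 2.1785 / 3.5975 = 0.6056 = 60.56%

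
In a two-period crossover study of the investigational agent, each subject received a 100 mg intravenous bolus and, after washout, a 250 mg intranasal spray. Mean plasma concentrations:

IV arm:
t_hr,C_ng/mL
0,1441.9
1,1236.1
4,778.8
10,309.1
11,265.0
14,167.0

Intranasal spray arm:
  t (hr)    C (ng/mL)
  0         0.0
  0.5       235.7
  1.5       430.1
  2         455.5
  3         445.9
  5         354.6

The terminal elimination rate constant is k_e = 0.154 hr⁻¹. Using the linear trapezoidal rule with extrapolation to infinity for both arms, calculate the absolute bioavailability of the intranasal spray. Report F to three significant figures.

Trapezoidal AUC_0→14 (IV):
  [0→1]: (1441.9+1236.1)/2 × 1 = 1339.0
  [1→4]: (1236.1+778.8)/2 × 3 = 3022.35
  [4→10]: (778.8+309.1)/2 × 6 = 3263.7
  [10→11]: (309.1+265.0)/2 × 1 = 287.05
  [11→14]: (265.0+167.0)/2 × 3 = 648.0
  Sum = 8560.1 ng/mL·hr
IV tail: 167.0/0.154 = 1084.416; AUC_iv,0→∞ = 8560.1 + 1084.416 = 9644.516 ng/mL·hr
Trapezoidal AUC_0→5 (intranasal spray):
  [0→0.5]: (0.0+235.7)/2 × 0.5 = 58.925
  [0.5→1.5]: (235.7+430.1)/2 × 1 = 332.9
  [1.5→2]: (430.1+455.5)/2 × 0.5 = 221.4
  [2→3]: (455.5+445.9)/2 × 1 = 450.7
  [3→5]: (445.9+354.6)/2 × 2 = 800.5
  Sum = 1864.425 ng/mL·hr
intranasal spray tail: 354.6/0.154 = 2302.597; AUC_ev,0→∞ = 1864.425 + 2302.597 = 4167.022 ng/mL·hr
F = (AUC_ev/D_ev)/(AUC_iv/D_iv) = (4167.022/250)/(9644.516/100) = 16.668088/96.44516 = 0.1728

F = 0.173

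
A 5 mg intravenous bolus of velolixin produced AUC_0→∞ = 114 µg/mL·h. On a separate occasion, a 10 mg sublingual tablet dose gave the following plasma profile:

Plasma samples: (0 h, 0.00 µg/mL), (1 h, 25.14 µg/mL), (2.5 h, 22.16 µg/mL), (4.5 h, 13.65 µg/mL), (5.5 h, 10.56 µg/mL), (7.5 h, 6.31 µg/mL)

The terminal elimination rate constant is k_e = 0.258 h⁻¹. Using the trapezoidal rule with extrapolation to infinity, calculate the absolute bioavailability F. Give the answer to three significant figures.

Trapezoidal AUC_0→7.5 (sublingual tablet):
  [0→1]: (0.00+25.14)/2 × 1 = 12.57
  [1→2.5]: (25.14+22.16)/2 × 1.5 = 35.475
  [2.5→4.5]: (22.16+13.65)/2 × 2 = 35.81
  [4.5→5.5]: (13.65+10.56)/2 × 1 = 12.105
  [5.5→7.5]: (10.56+6.31)/2 × 2 = 16.87
  Sum = 112.83 µg/mL·h
Tail: C_last/k_e = 6.31/0.258 = 24.457
AUC_0→∞ (sublingual tablet) = 112.83 + 24.457 = 137.287 µg/mL·h
F = (AUC_ev/D_ev)/(AUC_iv/D_iv) = (137.287/10)/(114/5) = 13.7287/22.8 = 0.6021

F = 0.602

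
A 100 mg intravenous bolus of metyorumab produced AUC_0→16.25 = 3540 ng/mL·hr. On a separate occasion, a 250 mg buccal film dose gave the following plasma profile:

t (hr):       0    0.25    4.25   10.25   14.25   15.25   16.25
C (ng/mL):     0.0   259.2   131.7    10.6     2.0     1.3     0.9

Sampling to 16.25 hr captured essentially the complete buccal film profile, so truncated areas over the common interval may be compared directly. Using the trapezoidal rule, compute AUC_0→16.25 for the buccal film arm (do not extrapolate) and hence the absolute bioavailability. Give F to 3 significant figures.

F = 0.143

Trapezoidal AUC_0→16.25 (buccal film):
  [0→0.25]: (0.0+259.2)/2 × 0.25 = 32.4
  [0.25→4.25]: (259.2+131.7)/2 × 4 = 781.8
  [4.25→10.25]: (131.7+10.6)/2 × 6 = 426.9
  [10.25→14.25]: (10.6+2.0)/2 × 4 = 25.2
  [14.25→15.25]: (2.0+1.3)/2 × 1 = 1.65
  [15.25→16.25]: (1.3+0.9)/2 × 1 = 1.1
  Sum = 1269.05 ng/mL·hr
F = (AUC_ev/D_ev)/(AUC_iv/D_iv) = (1269.05/250)/(3540/100) = 5.0762/35.4 = 0.1434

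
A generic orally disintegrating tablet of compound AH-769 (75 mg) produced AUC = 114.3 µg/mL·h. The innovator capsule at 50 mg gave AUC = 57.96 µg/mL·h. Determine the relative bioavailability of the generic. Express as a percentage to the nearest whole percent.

F_rel = (AUC_test/D_test) / (AUC_ref/D_ref)
      = (114.3/75) / (57.96/50)
      = 1.524 / 1.1592 = 1.3147 = 131.47%

F_rel = 131%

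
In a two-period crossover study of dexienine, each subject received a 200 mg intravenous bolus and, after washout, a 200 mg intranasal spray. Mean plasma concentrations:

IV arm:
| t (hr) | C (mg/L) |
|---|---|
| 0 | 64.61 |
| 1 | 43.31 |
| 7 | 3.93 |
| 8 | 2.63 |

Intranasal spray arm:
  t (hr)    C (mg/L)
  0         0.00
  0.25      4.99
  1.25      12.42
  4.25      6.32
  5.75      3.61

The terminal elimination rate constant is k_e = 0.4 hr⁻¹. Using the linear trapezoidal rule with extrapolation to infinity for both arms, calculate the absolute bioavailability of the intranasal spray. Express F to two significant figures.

F = 0.26

Trapezoidal AUC_0→8 (IV):
  [0→1]: (64.61+43.31)/2 × 1 = 53.96
  [1→7]: (43.31+3.93)/2 × 6 = 141.72
  [7→8]: (3.93+2.63)/2 × 1 = 3.28
  Sum = 198.96 mg/L·hr
IV tail: 2.63/0.4 = 6.575; AUC_iv,0→∞ = 198.96 + 6.575 = 205.535 mg/L·hr
Trapezoidal AUC_0→5.75 (intranasal spray):
  [0→0.25]: (0.00+4.99)/2 × 0.25 = 0.62375
  [0.25→1.25]: (4.99+12.42)/2 × 1 = 8.705
  [1.25→4.25]: (12.42+6.32)/2 × 3 = 28.11
  [4.25→5.75]: (6.32+3.61)/2 × 1.5 = 7.4475
  Sum = 44.88625 mg/L·hr
intranasal spray tail: 3.61/0.4 = 9.025; AUC_ev,0→∞ = 44.88625 + 9.025 = 53.91125 mg/L·hr
F = (AUC_ev/D_ev)/(AUC_iv/D_iv) = (53.91125/200)/(205.535/200) = 0.26955625/1.027675 = 0.2623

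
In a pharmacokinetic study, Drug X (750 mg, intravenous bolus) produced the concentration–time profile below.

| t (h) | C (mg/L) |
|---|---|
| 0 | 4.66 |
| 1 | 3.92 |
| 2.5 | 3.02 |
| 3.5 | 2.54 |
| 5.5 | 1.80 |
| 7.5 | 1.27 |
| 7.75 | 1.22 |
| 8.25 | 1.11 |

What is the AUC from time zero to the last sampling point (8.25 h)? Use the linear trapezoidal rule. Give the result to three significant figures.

Trapezoidal AUC_0→8.25:
  [0→1]: (4.66+3.92)/2 × 1 = 4.29
  [1→2.5]: (3.92+3.02)/2 × 1.5 = 5.205
  [2.5→3.5]: (3.02+2.54)/2 × 1 = 2.78
  [3.5→5.5]: (2.54+1.80)/2 × 2 = 4.34
  [5.5→7.5]: (1.80+1.27)/2 × 2 = 3.07
  [7.5→7.75]: (1.27+1.22)/2 × 0.25 = 0.31125
  [7.75→8.25]: (1.22+1.11)/2 × 0.5 = 0.5825
  Sum = 20.57875 mg/L·h

AUC = 20.6 mg/L·h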